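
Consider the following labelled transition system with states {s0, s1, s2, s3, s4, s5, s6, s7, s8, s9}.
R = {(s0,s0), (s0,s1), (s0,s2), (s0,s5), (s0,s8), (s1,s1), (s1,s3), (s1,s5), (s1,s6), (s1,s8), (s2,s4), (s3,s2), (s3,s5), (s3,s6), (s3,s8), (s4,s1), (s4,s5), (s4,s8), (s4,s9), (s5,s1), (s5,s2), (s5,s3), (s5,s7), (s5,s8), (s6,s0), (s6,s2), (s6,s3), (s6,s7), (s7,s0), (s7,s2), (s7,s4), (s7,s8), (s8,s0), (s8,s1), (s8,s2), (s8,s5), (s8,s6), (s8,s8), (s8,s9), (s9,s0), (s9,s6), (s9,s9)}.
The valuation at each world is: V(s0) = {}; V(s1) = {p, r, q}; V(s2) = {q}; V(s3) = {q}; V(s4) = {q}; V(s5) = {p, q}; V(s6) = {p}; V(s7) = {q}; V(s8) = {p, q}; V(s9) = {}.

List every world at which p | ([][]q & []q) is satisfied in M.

Let φ = p | ([][]q & []q). Evaluate φ at each world:
  s0 (successors {s0, s1, s2, s5, s8}): φ is false.
  s1 (successors {s1, s3, s5, s6, s8}): φ is true.
  s2 (successors {s4}): φ is false.
  s3 (successors {s2, s5, s6, s8}): φ is false.
  s4 (successors {s1, s5, s8, s9}): φ is false.
  s5 (successors {s1, s2, s3, s7, s8}): φ is true.
  s6 (successors {s0, s2, s3, s7}): φ is true.
  s7 (successors {s0, s2, s4, s8}): φ is false.
  s8 (successors {s0, s1, s2, s5, s6, s8, s9}): φ is true.
  s9 (successors {s0, s6, s9}): φ is false.
For instance, at s6:
  At s6: p is true, [][]q & []q is false, so p | ([][]q & []q) is true.
    At s6: [][]q is false, []q is false, so [][]q & []q is false.
      At s6: [][]q requires []q at every successor {s0, s2, s3, s7}.
        []q fails at s0, so [][]q is false at s6.
      At s6: []q requires q at every successor {s0, s2, s3, s7}.
        q fails at s0, so []q is false at s6.
Satisfying worlds: {s1, s5, s6, s8}

s1, s5, s6, s8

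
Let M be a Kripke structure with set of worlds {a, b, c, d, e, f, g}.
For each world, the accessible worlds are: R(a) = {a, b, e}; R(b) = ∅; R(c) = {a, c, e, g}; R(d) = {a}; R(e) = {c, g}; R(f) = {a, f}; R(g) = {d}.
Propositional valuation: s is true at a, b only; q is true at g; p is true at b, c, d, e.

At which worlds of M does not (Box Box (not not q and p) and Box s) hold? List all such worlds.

Let φ = not (Box Box (not not q and p) and Box s). Evaluate φ at each world:
  a (successors {a, b, e}): φ is true.
  b (successors ∅): φ is false.
  c (successors {a, c, e, g}): φ is true.
  d (successors {a}): φ is true.
  e (successors {c, g}): φ is true.
  f (successors {a, f}): φ is true.
  g (successors {d}): φ is true.
For instance, at g:
  At g: Box Box (not not q and p) and Box s is false, so not (Box Box (not not q and p) and Box s) is true.
    At g: Box Box (not not q and p) is false, Box s is false, so Box Box (not not q and p) and Box s is false.
      At g: Box Box (not not q and p) requires Box (not not q and p) at every successor {d}.
        Box (not not q and p) fails at d, so Box Box (not not q and p) is false at g.
      At g: Box s requires s at every successor {d}.
        s fails at d, so Box s is false at g.
Satisfying worlds: {a, c, d, e, f, g}

a, c, d, e, f, g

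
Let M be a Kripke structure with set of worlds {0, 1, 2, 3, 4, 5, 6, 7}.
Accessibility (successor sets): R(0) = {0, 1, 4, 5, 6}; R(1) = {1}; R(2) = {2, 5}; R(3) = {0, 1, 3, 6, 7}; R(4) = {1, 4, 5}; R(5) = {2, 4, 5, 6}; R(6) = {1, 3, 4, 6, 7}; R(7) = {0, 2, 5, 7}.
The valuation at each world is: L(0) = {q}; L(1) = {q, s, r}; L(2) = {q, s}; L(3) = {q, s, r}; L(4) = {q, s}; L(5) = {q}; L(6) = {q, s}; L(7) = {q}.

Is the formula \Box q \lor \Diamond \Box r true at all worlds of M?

Yes

Recall that \Box ψ holds at a world iff ψ holds at every accessible world, and \Diamond ψ holds iff ψ holds at some accessible world.
Let φ = \Box q \lor \Diamond \Box r. Evaluate φ at each world:
  0 (successors {0, 1, 4, 5, 6}): φ is true.
  1 (successors {1}): φ is true.
  2 (successors {2, 5}): φ is true.
  3 (successors {0, 1, 3, 6, 7}): φ is true.
  4 (successors {1, 4, 5}): φ is true.
  5 (successors {2, 4, 5, 6}): φ is true.
  6 (successors {1, 3, 4, 6, 7}): φ is true.
  7 (successors {0, 2, 5, 7}): φ is true.
For instance, at 4:
  At 4: \Box q is true, \Diamond \Box r is true, so \Box q \lor \Diamond \Box r is true.
    At 4: \Box q requires q at every successor {1, 4, 5}.
      At 1: q is true.
      At 4: q is true.
      At 5: q is true.
    So \Box q is true at 4.
    At 4: \Diamond \Box r requires \Box r at some successor in {1, 4, 5}.
      \Box r holds at 1, so \Diamond \Box r is true at 4.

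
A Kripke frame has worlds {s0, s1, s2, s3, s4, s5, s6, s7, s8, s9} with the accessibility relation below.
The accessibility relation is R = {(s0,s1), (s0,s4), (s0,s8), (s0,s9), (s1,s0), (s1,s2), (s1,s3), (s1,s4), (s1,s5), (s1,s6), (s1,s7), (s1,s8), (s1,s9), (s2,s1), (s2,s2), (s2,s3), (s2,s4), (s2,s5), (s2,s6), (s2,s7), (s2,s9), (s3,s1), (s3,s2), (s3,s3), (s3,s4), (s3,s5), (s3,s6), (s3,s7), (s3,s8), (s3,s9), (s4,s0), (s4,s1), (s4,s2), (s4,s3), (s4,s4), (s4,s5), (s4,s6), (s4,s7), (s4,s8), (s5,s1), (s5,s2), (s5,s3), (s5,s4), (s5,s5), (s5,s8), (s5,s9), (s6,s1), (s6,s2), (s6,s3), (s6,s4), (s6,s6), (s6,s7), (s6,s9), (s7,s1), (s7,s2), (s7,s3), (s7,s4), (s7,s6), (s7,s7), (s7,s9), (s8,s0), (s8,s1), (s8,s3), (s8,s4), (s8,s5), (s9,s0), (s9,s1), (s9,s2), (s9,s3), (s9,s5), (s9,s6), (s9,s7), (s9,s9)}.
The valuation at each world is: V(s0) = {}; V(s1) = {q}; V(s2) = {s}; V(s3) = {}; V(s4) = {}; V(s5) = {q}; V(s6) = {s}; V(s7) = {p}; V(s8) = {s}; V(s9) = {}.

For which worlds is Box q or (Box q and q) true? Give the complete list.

none

Recall that Box ψ holds at a world iff ψ holds at every accessible world, and Dia ψ holds iff ψ holds at some accessible world.
Let φ = Box q or (Box q and q). Evaluate φ at each world:
  s0 (successors {s1, s4, s8, s9}): φ is false.
  s1 (successors {s0, s2, s3, s4, s5, s6, s7, s8, s9}): φ is false.
  s2 (successors {s1, s2, s3, s4, s5, s6, s7, s9}): φ is false.
  s3 (successors {s1, s2, s3, s4, s5, s6, s7, s8, s9}): φ is false.
  s4 (successors {s0, s1, s2, s3, s4, s5, s6, s7, s8}): φ is false.
  s5 (successors {s1, s2, s3, s4, s5, s8, s9}): φ is false.
  s6 (successors {s1, s2, s3, s4, s6, s7, s9}): φ is false.
  s7 (successors {s1, s2, s3, s4, s6, s7, s9}): φ is false.
  s8 (successors {s0, s1, s3, s4, s5}): φ is false.
  s9 (successors {s0, s1, s2, s3, s5, s6, s7, s9}): φ is false.
For instance, at s2:
  At s2: Box q is false, Box q and q is false, so Box q or (Box q and q) is false.
    At s2: Box q requires q at every successor {s1, s2, s3, s4, s5, s6, s7, s9}.
      q fails at s2, so Box q is false at s2.
    At s2: Box q is false, q is false, so Box q and q is false.
      At s2: Box q requires q at every successor {s1, s2, s3, s4, s5, s6, s7, s9}.
        q fails at s2, so Box q is false at s2.
Satisfying worlds: none.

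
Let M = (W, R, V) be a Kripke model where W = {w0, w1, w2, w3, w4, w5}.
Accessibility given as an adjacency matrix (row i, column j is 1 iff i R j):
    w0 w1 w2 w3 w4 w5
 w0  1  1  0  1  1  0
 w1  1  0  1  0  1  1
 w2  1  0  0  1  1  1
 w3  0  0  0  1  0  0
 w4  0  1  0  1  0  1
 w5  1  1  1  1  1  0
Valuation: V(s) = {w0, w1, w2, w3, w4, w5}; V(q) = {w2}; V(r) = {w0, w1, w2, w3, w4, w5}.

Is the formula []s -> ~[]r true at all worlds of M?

No

Let φ = []s -> ~[]r. Evaluate φ at each world:
  w0 (successors {w0, w1, w3, w4}): φ is false.
  w1 (successors {w0, w2, w4, w5}): φ is false.
  w2 (successors {w0, w3, w4, w5}): φ is false.
  w3 (successors {w3}): φ is false.
  w4 (successors {w1, w3, w5}): φ is false.
  w5 (successors {w0, w1, w2, w3, w4}): φ is false.
Detail at w0 (counterexample):
  At w0: []s is true, ~[]r is false, so []s -> ~[]r is false.
    At w0: []s requires s at every successor {w0, w1, w3, w4}.
      At w0: s is true.
      At w1: s is true.
      At w3: s is true.
      At w4: s is true.
    So []s is true at w0.
    At w0: []r is true, so ~[]r is false.
      At w0: []r requires r at every successor {w0, w1, w3, w4}.
        At w0: r is true.
        At w1: r is true.
        At w3: r is true.
        At w4: r is true.
      So []r is true at w0.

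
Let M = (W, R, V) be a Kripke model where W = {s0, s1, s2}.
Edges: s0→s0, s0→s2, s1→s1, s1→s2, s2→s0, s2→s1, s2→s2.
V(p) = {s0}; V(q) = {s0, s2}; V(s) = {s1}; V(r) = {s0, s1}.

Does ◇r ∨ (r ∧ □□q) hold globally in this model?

Let φ = ◇r ∨ (r ∧ □□q). Evaluate φ at each world:
  s0 (successors {s0, s2}): φ is true.
  s1 (successors {s1, s2}): φ is true.
  s2 (successors {s0, s1, s2}): φ is true.
For instance, at s0:
  At s0: ◇r is true, r ∧ □□q is false, so ◇r ∨ (r ∧ □□q) is true.
    At s0: ◇r requires r at some successor in {s0, s2}.
      r holds at s0, so ◇r is true at s0.
    At s0: r is true, □□q is false, so r ∧ □□q is false.
      At s0: □□q requires □q at every successor {s0, s2}.
        □q fails at s2, so □□q is false at s0.

Yes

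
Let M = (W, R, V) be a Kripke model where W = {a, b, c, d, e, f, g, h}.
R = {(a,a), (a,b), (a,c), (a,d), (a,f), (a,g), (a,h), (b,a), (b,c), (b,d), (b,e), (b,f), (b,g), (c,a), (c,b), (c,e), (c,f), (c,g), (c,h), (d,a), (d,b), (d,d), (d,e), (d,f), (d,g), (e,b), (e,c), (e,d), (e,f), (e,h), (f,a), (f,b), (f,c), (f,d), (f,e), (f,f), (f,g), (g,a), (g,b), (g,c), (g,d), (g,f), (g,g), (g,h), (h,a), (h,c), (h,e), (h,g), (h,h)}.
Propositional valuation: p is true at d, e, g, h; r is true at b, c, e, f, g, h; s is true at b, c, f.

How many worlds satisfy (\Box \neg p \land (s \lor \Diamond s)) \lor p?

4

Recall that \Box ψ holds at a world iff ψ holds at every accessible world, and \Diamond ψ holds iff ψ holds at some accessible world.
Let φ = (\Box \neg p \land (s \lor \Diamond s)) \lor p. Evaluate φ at each world:
  a (successors {a, b, c, d, f, g, h}): φ is false.
  b (successors {a, c, d, e, f, g}): φ is false.
  c (successors {a, b, e, f, g, h}): φ is false.
  d (successors {a, b, d, e, f, g}): φ is true.
  e (successors {b, c, d, f, h}): φ is true.
  f (successors {a, b, c, d, e, f, g}): φ is false.
  g (successors {a, b, c, d, f, g, h}): φ is true.
  h (successors {a, c, e, g, h}): φ is true.
For instance, at b:
  At b: \Box \neg p \land (s \lor \Diamond s) is false, p is false, so (\Box \neg p \land (s \lor \Diamond s)) \lor p is false.
    At b: \Box \neg p is false, s \lor \Diamond s is true, so \Box \neg p \land (s \lor \Diamond s) is false.
      At b: \Box \neg p requires \neg p at every successor {a, c, d, e, f, g}.
        \neg p fails at d, so \Box \neg p is false at b.
      At b: s is true, \Diamond s is true, so s \lor \Diamond s is true.
Satisfying worlds: {d, e, g, h}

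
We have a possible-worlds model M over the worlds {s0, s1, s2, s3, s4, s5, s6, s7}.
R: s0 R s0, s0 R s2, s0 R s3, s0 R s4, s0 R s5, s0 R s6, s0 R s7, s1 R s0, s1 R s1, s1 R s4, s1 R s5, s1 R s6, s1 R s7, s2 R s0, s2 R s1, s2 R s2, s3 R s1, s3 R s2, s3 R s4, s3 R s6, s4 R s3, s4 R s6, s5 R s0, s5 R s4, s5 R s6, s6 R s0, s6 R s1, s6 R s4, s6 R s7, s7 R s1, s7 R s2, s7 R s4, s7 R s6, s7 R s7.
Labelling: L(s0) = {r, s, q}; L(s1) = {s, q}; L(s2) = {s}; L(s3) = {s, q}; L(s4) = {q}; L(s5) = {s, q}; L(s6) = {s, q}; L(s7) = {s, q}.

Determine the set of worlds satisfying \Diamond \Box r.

none

Let φ = \Diamond \Box r. Evaluate φ at each world:
  s0 (successors {s0, s2, s3, s4, s5, s6, s7}): φ is false.
  s1 (successors {s0, s1, s4, s5, s6, s7}): φ is false.
  s2 (successors {s0, s1, s2}): φ is false.
  s3 (successors {s1, s2, s4, s6}): φ is false.
  s4 (successors {s3, s6}): φ is false.
  s5 (successors {s0, s4, s6}): φ is false.
  s6 (successors {s0, s1, s4, s7}): φ is false.
  s7 (successors {s1, s2, s4, s6, s7}): φ is false.
For instance, at s1:
  At s1: \Diamond \Box r requires \Box r at some successor in {s0, s1, s4, s5, s6, s7}.
    At s0: \Box r is false.
    At s1: \Box r is false.
    At s4: \Box r is false.
    At s5: \Box r is false.
    At s6: \Box r is false.
    At s7: \Box r is false.
  So \Diamond \Box r is false at s1.
Satisfying worlds: none.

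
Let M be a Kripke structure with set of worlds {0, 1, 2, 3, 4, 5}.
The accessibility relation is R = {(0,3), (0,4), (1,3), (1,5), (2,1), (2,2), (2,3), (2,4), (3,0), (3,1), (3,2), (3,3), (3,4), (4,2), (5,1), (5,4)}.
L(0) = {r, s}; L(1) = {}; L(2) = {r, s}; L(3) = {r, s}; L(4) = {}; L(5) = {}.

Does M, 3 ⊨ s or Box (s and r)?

Recall that Box ψ holds at a world iff ψ holds at every accessible world, and Dia ψ holds iff ψ holds at some accessible world.
At 3: s is true, Box (s and r) is false, so s or Box (s and r) is true.
  At 3: Box (s and r) requires s and r at every successor {0, 1, 2, 3, 4}.
    s and r fails at 1, so Box (s and r) is false at 3.

Yes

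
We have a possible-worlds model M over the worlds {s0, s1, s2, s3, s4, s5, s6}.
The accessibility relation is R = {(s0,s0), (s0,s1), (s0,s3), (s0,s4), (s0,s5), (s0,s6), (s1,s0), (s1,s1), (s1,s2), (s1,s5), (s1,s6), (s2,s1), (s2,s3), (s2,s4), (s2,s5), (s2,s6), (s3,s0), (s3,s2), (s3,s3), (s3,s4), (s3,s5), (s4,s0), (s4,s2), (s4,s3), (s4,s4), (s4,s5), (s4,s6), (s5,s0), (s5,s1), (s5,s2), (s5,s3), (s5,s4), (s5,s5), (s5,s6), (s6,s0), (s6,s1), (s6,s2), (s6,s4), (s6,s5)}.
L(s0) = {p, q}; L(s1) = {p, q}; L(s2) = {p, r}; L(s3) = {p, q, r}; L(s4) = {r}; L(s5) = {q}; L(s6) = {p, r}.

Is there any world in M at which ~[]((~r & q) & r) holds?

Yes

Let φ = ~[]((~r & q) & r). Evaluate φ at each world:
  s0 (successors {s0, s1, s3, s4, s5, s6}): φ is true.
  s1 (successors {s0, s1, s2, s5, s6}): φ is true.
  s2 (successors {s1, s3, s4, s5, s6}): φ is true.
  s3 (successors {s0, s2, s3, s4, s5}): φ is true.
  s4 (successors {s0, s2, s3, s4, s5, s6}): φ is true.
  s5 (successors {s0, s1, s2, s3, s4, s5, s6}): φ is true.
  s6 (successors {s0, s1, s2, s4, s5}): φ is true.
Detail at s0 (witness):
  At s0: []((~r & q) & r) is false, so ~[]((~r & q) & r) is true.
    At s0: []((~r & q) & r) requires (~r & q) & r at every successor {s0, s1, s3, s4, s5, s6}.
      (~r & q) & r fails at s0, so []((~r & q) & r) is false at s0.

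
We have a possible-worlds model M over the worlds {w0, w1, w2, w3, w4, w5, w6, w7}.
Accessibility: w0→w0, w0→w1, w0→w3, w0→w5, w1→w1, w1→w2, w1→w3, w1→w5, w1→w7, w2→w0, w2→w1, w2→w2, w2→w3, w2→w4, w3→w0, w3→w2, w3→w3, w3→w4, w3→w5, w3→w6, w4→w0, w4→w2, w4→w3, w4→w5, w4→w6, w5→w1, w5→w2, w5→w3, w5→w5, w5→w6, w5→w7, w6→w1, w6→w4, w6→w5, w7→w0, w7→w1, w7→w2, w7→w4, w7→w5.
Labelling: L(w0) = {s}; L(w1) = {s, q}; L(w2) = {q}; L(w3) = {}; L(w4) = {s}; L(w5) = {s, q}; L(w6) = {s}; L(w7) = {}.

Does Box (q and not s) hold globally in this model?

No

Recall that Box ψ holds at a world iff ψ holds at every accessible world, and Dia ψ holds iff ψ holds at some accessible world.
Let φ = Box (q and not s). Evaluate φ at each world:
  w0 (successors {w0, w1, w3, w5}): φ is false.
  w1 (successors {w1, w2, w3, w5, w7}): φ is false.
  w2 (successors {w0, w1, w2, w3, w4}): φ is false.
  w3 (successors {w0, w2, w3, w4, w5, w6}): φ is false.
  w4 (successors {w0, w2, w3, w5, w6}): φ is false.
  w5 (successors {w1, w2, w3, w5, w6, w7}): φ is false.
  w6 (successors {w1, w4, w5}): φ is false.
  w7 (successors {w0, w1, w2, w4, w5}): φ is false.
Detail at w0 (counterexample):
  At w0: Box (q and not s) requires q and not s at every successor {w0, w1, w3, w5}.
    q and not s fails at w0, so Box (q and not s) is false at w0.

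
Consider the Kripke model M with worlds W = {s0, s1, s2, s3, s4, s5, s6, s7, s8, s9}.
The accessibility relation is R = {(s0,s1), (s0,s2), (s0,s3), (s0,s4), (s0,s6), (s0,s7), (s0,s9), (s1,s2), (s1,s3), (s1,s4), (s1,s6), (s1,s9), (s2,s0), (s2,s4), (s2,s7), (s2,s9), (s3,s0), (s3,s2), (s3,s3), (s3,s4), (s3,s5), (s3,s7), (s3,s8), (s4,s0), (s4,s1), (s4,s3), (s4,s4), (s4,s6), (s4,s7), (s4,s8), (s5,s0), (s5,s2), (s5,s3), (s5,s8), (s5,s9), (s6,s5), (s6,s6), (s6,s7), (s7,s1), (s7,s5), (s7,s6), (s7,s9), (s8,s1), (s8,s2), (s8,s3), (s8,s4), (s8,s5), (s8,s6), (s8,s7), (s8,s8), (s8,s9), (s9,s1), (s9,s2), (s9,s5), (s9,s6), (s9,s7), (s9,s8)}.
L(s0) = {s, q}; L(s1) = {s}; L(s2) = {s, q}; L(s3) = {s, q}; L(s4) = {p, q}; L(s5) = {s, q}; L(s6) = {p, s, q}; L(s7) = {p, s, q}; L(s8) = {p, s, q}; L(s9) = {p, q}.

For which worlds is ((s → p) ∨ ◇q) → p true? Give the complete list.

Recall that ◇ψ holds at a world iff ψ holds at some accessible world.
Let φ = ((s → p) ∨ ◇q) → p. Evaluate φ at each world:
  s0 (successors {s1, s2, s3, s4, s6, s7, s9}): φ is false.
  s1 (successors {s2, s3, s4, s6, s9}): φ is false.
  s2 (successors {s0, s4, s7, s9}): φ is false.
  s3 (successors {s0, s2, s3, s4, s5, s7, s8}): φ is false.
  s4 (successors {s0, s1, s3, s4, s6, s7, s8}): φ is true.
  s5 (successors {s0, s2, s3, s8, s9}): φ is false.
  s6 (successors {s5, s6, s7}): φ is true.
  s7 (successors {s1, s5, s6, s9}): φ is true.
  s8 (successors {s1, s2, s3, s4, s5, s6, s7, s8, s9}): φ is true.
  s9 (successors {s1, s2, s5, s6, s7, s8}): φ is true.
For instance, at s3:
  At s3: (s → p) ∨ ◇q is true, p is false, so ((s → p) ∨ ◇q) → p is false.
    At s3: s → p is false, ◇q is true, so (s → p) ∨ ◇q is true.
      At s3: ◇q requires q at some successor in {s0, s2, s3, s4, s5, s7, s8}.
        q holds at s0, so ◇q is true at s3.
Satisfying worlds: {s4, s6, s7, s8, s9}

s4, s6, s7, s8, s9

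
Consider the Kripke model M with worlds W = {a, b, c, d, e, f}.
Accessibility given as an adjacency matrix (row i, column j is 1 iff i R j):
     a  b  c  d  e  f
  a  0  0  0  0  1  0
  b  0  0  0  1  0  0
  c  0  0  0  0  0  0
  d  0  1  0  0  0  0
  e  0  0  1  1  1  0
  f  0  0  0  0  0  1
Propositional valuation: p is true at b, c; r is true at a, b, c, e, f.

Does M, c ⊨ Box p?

Recall that Box ψ holds at a world iff ψ holds at every accessible world, and Dia ψ holds iff ψ holds at some accessible world.
At c: no accessible worlds, so Box p holds vacuously.

Yes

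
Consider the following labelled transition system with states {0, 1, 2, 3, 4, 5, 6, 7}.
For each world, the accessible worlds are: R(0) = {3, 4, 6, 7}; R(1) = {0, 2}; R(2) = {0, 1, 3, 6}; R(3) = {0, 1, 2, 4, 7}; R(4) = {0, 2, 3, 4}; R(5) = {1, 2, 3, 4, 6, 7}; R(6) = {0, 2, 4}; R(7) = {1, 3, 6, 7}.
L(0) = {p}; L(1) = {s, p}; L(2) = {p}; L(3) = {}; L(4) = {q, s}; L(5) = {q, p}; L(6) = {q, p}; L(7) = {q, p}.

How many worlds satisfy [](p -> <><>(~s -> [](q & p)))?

Let φ = [](p -> <><>(~s -> [](q & p))). Evaluate φ at each world:
  0 (successors {3, 4, 6, 7}): φ is true.
  1 (successors {0, 2}): φ is true.
  2 (successors {0, 1, 3, 6}): φ is true.
  3 (successors {0, 1, 2, 4, 7}): φ is true.
  4 (successors {0, 2, 3, 4}): φ is true.
  5 (successors {1, 2, 3, 4, 6, 7}): φ is true.
  6 (successors {0, 2, 4}): φ is true.
  7 (successors {1, 3, 6, 7}): φ is true.
For instance, at 0:
  At 0: [](p -> <><>(~s -> [](q & p))) requires p -> <><>(~s -> [](q & p)) at every successor {3, 4, 6, 7}.
    At 3: p -> <><>(~s -> [](q & p)) is true.
    At 4: p -> <><>(~s -> [](q & p)) is true.
    At 6: p -> <><>(~s -> [](q & p)) is true.
    At 7: p -> <><>(~s -> [](q & p)) is true.
  So [](p -> <><>(~s -> [](q & p))) is true at 0.
Satisfying worlds: {0, 1, 2, 3, 4, 5, 6, 7}

8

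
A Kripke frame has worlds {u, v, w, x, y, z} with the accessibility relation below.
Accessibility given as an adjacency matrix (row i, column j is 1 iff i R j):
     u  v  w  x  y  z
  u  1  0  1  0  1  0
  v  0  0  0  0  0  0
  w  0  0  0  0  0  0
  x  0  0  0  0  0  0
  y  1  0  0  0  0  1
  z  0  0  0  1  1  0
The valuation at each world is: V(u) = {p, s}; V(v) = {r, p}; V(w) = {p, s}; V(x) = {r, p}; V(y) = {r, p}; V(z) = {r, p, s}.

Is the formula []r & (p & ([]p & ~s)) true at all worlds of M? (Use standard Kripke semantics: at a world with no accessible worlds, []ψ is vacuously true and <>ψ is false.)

Let φ = []r & (p & ([]p & ~s)). Evaluate φ at each world:
  u (successors {u, w, y}): φ is false.
  v (successors ∅): φ is true.
  w (successors ∅): φ is false.
  x (successors ∅): φ is true.
  y (successors {u, z}): φ is false.
  z (successors {x, y}): φ is false.
Detail at u (counterexample):
  At u: []r is false, p & ([]p & ~s) is false, so []r & (p & ([]p & ~s)) is false.
    At u: []r requires r at every successor {u, w, y}.
      r fails at u, so []r is false at u.
    At u: p is true, []p & ~s is false, so p & ([]p & ~s) is false.
      At u: []p is true, ~s is false, so []p & ~s is false.

No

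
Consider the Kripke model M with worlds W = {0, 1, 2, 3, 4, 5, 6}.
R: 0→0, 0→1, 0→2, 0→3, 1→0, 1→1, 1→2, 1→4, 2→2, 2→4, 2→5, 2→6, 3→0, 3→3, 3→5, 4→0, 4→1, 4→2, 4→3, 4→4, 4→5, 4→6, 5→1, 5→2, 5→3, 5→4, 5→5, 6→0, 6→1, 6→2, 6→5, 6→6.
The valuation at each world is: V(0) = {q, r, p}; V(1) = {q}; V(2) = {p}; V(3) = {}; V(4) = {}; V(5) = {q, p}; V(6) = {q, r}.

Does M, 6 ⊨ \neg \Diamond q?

No

Recall that \Diamond ψ holds at a world iff ψ holds at some accessible world.
At 6: \Diamond q is true, so \neg \Diamond q is false.
  At 6: \Diamond q requires q at some successor in {0, 1, 2, 5, 6}.
    q holds at 0, so \Diamond q is true at 6.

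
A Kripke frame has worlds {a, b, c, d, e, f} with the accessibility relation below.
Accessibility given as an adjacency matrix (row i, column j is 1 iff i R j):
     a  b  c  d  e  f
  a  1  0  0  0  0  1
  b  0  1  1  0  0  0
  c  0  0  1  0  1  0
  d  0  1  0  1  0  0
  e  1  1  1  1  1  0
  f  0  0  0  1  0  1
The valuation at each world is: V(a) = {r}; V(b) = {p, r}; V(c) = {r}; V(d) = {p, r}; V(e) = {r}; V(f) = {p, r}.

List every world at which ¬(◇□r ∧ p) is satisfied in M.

Recall that □ψ holds at a world iff ψ holds at every accessible world, and ◇ψ holds iff ψ holds at some accessible world.
Let φ = ¬(◇□r ∧ p). Evaluate φ at each world:
  a (successors {a, f}): φ is true.
  b (successors {b, c}): φ is false.
  c (successors {c, e}): φ is true.
  d (successors {b, d}): φ is false.
  e (successors {a, b, c, d, e}): φ is true.
  f (successors {d, f}): φ is false.
For instance, at f:
  At f: ◇□r ∧ p is true, so ¬(◇□r ∧ p) is false.
    At f: ◇□r is true, p is true, so ◇□r ∧ p is true.
      At f: ◇□r requires □r at some successor in {d, f}.
        □r holds at d, so ◇□r is true at f.
Satisfying worlds: {a, c, e}

a, c, e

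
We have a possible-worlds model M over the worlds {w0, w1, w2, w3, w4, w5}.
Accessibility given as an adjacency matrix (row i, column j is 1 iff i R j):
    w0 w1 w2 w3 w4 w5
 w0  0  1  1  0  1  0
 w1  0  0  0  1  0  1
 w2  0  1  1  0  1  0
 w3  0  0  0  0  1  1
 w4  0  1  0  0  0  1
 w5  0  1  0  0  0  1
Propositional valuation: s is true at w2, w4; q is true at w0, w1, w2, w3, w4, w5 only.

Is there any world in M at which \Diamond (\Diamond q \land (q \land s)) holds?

Let φ = \Diamond (\Diamond q \land (q \land s)). Evaluate φ at each world:
  w0 (successors {w1, w2, w4}): φ is true.
  w1 (successors {w3, w5}): φ is false.
  w2 (successors {w1, w2, w4}): φ is true.
  w3 (successors {w4, w5}): φ is true.
  w4 (successors {w1, w5}): φ is false.
  w5 (successors {w1, w5}): φ is false.
Detail at w0 (witness):
  At w0: \Diamond (\Diamond q \land (q \land s)) requires \Diamond q \land (q \land s) at some successor in {w1, w2, w4}.
    \Diamond q \land (q \land s) holds at w2, so \Diamond (\Diamond q \land (q \land s)) is true at w0.
      At w2: \Diamond q is true, q \land s is true, so \Diamond q \land (q \land s) is true.

Yes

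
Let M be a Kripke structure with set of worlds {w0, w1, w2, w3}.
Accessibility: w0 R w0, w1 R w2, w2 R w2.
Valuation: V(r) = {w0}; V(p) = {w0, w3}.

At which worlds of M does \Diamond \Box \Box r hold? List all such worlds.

Let φ = \Diamond \Box \Box r. Evaluate φ at each world:
  w0 (successors {w0}): φ is true.
  w1 (successors {w2}): φ is false.
  w2 (successors {w2}): φ is false.
  w3 (successors ∅): φ is false.
For instance, at w0:
  At w0: \Diamond \Box \Box r requires \Box \Box r at some successor in {w0}.
    \Box \Box r holds at w0, so \Diamond \Box \Box r is true at w0.
      At w0: \Box \Box r requires \Box r at every successor {w0}.
        At w0: \Box r is true.
      So \Box \Box r is true at w0.
Satisfying worlds: {w0}

w0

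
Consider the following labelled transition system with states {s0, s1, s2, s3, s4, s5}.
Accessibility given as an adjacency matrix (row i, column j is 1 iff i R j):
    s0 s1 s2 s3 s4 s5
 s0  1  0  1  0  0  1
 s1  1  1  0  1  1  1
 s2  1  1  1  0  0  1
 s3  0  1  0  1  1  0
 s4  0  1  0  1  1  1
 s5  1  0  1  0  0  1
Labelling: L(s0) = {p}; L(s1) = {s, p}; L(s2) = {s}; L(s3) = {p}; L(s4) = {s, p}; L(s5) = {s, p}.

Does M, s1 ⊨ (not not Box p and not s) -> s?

Yes

At s1: not not Box p and not s is false, s is true, so (not not Box p and not s) -> s is true.
  At s1: not not Box p is true, not s is false, so not not Box p and not s is false.
    At s1: not Box p is false, so not not Box p is true.
      At s1: Box p is true, so not Box p is false.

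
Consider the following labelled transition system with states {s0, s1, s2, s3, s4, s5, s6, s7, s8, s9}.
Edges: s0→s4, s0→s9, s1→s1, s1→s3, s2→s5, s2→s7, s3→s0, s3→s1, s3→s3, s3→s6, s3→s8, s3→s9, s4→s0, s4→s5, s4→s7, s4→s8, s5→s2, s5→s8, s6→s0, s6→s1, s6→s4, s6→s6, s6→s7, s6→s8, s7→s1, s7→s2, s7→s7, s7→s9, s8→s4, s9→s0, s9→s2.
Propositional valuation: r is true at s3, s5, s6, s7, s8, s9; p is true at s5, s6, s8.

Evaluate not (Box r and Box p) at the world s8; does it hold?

At s8: Box r and Box p is false, so not (Box r and Box p) is true.
  At s8: Box r is false, Box p is false, so Box r and Box p is false.
    At s8: Box r requires r at every successor {s4}.
      r fails at s4, so Box r is false at s8.
    At s8: Box p requires p at every successor {s4}.
      p fails at s4, so Box p is false at s8.

Yes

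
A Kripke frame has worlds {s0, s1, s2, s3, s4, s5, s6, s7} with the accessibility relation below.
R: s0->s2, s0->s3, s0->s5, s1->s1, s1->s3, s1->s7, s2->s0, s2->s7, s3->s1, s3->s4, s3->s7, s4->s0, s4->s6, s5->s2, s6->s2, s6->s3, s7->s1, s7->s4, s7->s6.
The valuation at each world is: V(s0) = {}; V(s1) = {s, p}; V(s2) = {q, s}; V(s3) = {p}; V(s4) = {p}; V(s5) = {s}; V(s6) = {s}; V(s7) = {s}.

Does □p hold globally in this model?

No

Let φ = □p. Evaluate φ at each world:
  s0 (successors {s2, s3, s5}): φ is false.
  s1 (successors {s1, s3, s7}): φ is false.
  s2 (successors {s0, s7}): φ is false.
  s3 (successors {s1, s4, s7}): φ is false.
  s4 (successors {s0, s6}): φ is false.
  s5 (successors {s2}): φ is false.
  s6 (successors {s2, s3}): φ is false.
  s7 (successors {s1, s4, s6}): φ is false.
Detail at s0 (counterexample):
  At s0: □p requires p at every successor {s2, s3, s5}.
    p fails at s2, so □p is false at s0.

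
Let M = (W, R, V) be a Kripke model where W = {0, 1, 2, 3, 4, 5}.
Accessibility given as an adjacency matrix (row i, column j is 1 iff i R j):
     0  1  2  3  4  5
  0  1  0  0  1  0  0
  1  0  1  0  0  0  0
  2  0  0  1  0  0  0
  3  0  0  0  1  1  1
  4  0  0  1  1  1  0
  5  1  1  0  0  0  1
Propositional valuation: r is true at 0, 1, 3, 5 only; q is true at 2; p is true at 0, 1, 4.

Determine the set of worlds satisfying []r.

Let φ = []r. Evaluate φ at each world:
  0 (successors {0, 3}): φ is true.
  1 (successors {1}): φ is true.
  2 (successors {2}): φ is false.
  3 (successors {3, 4, 5}): φ is false.
  4 (successors {2, 3, 4}): φ is false.
  5 (successors {0, 1, 5}): φ is true.
For instance, at 1:
  At 1: []r requires r at every successor {1}.
    At 1: r is true.
  So []r is true at 1.
Satisfying worlds: {0, 1, 5}

0, 1, 5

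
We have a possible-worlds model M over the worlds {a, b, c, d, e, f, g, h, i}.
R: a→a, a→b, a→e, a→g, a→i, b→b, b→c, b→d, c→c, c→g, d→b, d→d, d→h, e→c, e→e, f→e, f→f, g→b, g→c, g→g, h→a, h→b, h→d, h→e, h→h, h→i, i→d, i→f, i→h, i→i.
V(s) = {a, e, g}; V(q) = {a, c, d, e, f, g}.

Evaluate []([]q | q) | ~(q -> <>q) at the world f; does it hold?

Yes

Recall that []ψ holds at a world iff ψ holds at every accessible world, and <>ψ holds iff ψ holds at some accessible world.
At f: []([]q | q) is true, ~(q -> <>q) is false, so []([]q | q) | ~(q -> <>q) is true.
  At f: []([]q | q) requires []q | q at every successor {e, f}.
      At e: []q is true, q is true, so []q | q is true.
      At f: []q is true, q is true, so []q | q is true.
  So []([]q | q) is true at f.
  At f: q -> <>q is true, so ~(q -> <>q) is false.
    At f: q is true, <>q is true, so q -> <>q is true.
      At f: <>q requires q at some successor in {e, f}.
        q holds at e, so <>q is true at f.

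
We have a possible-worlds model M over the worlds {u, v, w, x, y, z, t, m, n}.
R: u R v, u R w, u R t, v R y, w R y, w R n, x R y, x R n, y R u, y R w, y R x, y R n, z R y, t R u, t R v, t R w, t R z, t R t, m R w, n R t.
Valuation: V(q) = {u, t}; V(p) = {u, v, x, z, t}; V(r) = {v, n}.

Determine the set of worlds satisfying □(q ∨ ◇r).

v, z, m, n

Let φ = □(q ∨ ◇r). Evaluate φ at each world:
  u (successors {v, w, t}): φ is false.
  v (successors {y}): φ is true.
  w (successors {y, n}): φ is false.
  x (successors {y, n}): φ is false.
  y (successors {u, w, x, n}): φ is false.
  z (successors {y}): φ is true.
  t (successors {u, v, w, z, t}): φ is false.
  m (successors {w}): φ is true.
  n (successors {t}): φ is true.
For instance, at z:
  At z: □(q ∨ ◇r) requires q ∨ ◇r at every successor {y}.
      At y: q is false, ◇r is true, so q ∨ ◇r is true.
  So □(q ∨ ◇r) is true at z.
Satisfying worlds: {v, z, m, n}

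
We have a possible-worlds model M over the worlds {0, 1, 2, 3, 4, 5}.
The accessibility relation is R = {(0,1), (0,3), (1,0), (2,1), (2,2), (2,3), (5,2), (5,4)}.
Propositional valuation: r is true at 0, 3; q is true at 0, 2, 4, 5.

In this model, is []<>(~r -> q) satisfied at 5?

No

At 5: []<>(~r -> q) requires <>(~r -> q) at every successor {2, 4}.
  <>(~r -> q) fails at 4, so []<>(~r -> q) is false at 5.
    At 4: no accessible worlds, so <>(~r -> q) is false.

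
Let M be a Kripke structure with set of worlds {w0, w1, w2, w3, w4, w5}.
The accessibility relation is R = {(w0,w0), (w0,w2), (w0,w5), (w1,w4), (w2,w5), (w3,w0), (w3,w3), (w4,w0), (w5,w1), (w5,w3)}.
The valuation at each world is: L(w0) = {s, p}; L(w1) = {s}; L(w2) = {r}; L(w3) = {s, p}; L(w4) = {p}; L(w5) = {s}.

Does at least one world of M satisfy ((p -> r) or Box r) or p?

Yes

Let φ = ((p -> r) or Box r) or p. Evaluate φ at each world:
  w0 (successors {w0, w2, w5}): φ is true.
  w1 (successors {w4}): φ is true.
  w2 (successors {w5}): φ is true.
  w3 (successors {w0, w3}): φ is true.
  w4 (successors {w0}): φ is true.
  w5 (successors {w1, w3}): φ is true.
Detail at w0 (witness):
  At w0: (p -> r) or Box r is false, p is true, so ((p -> r) or Box r) or p is true.
    At w0: p -> r is false, Box r is false, so (p -> r) or Box r is false.
      At w0: Box r requires r at every successor {w0, w2, w5}.
        r fails at w0, so Box r is false at w0.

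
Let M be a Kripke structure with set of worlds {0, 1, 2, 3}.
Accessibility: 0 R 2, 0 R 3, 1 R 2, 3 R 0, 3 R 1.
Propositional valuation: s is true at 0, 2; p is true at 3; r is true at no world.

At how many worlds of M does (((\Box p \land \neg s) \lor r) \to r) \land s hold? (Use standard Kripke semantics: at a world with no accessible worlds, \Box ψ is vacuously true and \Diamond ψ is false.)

2

Recall that \Box ψ holds at a world iff ψ holds at every accessible world, and \Diamond ψ holds iff ψ holds at some accessible world.
Let φ = (((\Box p \land \neg s) \lor r) \to r) \land s. Evaluate φ at each world:
  0 (successors {2, 3}): φ is true.
  1 (successors {2}): φ is false.
  2 (successors ∅): φ is true.
  3 (successors {0, 1}): φ is false.
For instance, at 0:
  At 0: ((\Box p \land \neg s) \lor r) \to r is true, s is true, so (((\Box p \land \neg s) \lor r) \to r) \land s is true.
    At 0: (\Box p \land \neg s) \lor r is false, r is false, so ((\Box p \land \neg s) \lor r) \to r is true.
      At 0: \Box p \land \neg s is false, r is false, so (\Box p \land \neg s) \lor r is false.
Satisfying worlds: {0, 2}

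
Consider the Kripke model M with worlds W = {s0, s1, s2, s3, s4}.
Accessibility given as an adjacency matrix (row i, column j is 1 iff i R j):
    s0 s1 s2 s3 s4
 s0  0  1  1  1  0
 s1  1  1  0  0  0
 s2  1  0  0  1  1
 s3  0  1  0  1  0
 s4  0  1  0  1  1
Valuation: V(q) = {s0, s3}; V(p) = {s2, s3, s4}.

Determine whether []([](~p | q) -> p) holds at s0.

At s0: []([](~p | q) -> p) requires [](~p | q) -> p at every successor {s1, s2, s3}.
  [](~p | q) -> p fails at s1, so []([](~p | q) -> p) is false at s0.
    At s1: [](~p | q) is true, p is false, so [](~p | q) -> p is false.
      At s1: [](~p | q) requires ~p | q at every successor {s0, s1}.
        At s0: ~p | q is true.
        At s1: ~p | q is true.
      So [](~p | q) is true at s1.

No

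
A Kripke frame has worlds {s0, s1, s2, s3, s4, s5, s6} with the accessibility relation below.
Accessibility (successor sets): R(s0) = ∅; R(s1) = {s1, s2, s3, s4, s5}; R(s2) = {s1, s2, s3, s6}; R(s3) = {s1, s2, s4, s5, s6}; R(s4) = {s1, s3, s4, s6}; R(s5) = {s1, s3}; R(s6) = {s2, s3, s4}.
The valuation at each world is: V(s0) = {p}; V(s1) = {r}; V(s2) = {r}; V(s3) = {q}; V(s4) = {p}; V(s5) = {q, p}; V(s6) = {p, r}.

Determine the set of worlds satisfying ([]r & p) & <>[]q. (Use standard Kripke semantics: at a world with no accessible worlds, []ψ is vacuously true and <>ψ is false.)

none

Let φ = ([]r & p) & <>[]q. Evaluate φ at each world:
  s0 (successors ∅): φ is false.
  s1 (successors {s1, s2, s3, s4, s5}): φ is false.
  s2 (successors {s1, s2, s3, s6}): φ is false.
  s3 (successors {s1, s2, s4, s5, s6}): φ is false.
  s4 (successors {s1, s3, s4, s6}): φ is false.
  s5 (successors {s1, s3}): φ is false.
  s6 (successors {s2, s3, s4}): φ is false.
For instance, at s6:
  At s6: []r & p is false, <>[]q is false, so ([]r & p) & <>[]q is false.
    At s6: []r is false, p is true, so []r & p is false.
      At s6: []r requires r at every successor {s2, s3, s4}.
        r fails at s3, so []r is false at s6.
    At s6: <>[]q requires []q at some successor in {s2, s3, s4}.
      At s2: []q is false.
      At s3: []q is false.
      At s4: []q is false.
    So <>[]q is false at s6.
Satisfying worlds: none.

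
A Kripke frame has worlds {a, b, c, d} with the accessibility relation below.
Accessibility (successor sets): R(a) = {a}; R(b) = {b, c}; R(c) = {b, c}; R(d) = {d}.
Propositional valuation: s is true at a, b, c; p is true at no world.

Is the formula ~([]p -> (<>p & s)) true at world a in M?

At a: []p -> (<>p & s) is true, so ~([]p -> (<>p & s)) is false.
  At a: []p is false, <>p & s is false, so []p -> (<>p & s) is true.
    At a: []p requires p at every successor {a}.
      p fails at a, so []p is false at a.
    At a: <>p is false, s is true, so <>p & s is false.
      At a: <>p requires p at some successor in {a}.
        At a: p is false.
      So <>p is false at a.

No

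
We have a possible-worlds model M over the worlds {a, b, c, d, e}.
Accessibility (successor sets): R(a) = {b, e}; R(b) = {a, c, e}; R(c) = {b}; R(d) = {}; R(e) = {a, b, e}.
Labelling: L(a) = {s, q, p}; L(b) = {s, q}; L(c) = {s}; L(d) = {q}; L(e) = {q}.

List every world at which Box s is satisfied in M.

c, d

Let φ = Box s. Evaluate φ at each world:
  a (successors {b, e}): φ is false.
  b (successors {a, c, e}): φ is false.
  c (successors {b}): φ is true.
  d (successors ∅): φ is true.
  e (successors {a, b, e}): φ is false.
For instance, at e:
  At e: Box s requires s at every successor {a, b, e}.
    s fails at e, so Box s is false at e.
Satisfying worlds: {c, d}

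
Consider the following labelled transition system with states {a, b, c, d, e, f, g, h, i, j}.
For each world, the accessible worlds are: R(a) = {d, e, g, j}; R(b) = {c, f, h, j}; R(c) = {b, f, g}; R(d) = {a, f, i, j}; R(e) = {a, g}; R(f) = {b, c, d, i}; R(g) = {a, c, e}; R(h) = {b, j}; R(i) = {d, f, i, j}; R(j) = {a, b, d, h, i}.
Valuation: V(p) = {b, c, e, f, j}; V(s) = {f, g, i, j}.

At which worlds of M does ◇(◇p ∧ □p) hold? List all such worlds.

Recall that □ψ holds at a world iff ψ holds at every accessible world, and ◇ψ holds iff ψ holds at some accessible world.
Let φ = ◇(◇p ∧ □p). Evaluate φ at each world:
  a (successors {d, e, g, j}): φ is false.
  b (successors {c, f, h, j}): φ is true.
  c (successors {b, f, g}): φ is false.
  d (successors {a, f, i, j}): φ is false.
  e (successors {a, g}): φ is false.
  f (successors {b, c, d, i}): φ is false.
  g (successors {a, c, e}): φ is false.
  h (successors {b, j}): φ is false.
  i (successors {d, f, i, j}): φ is false.
  j (successors {a, b, d, h, i}): φ is true.
For instance, at d:
  At d: ◇(◇p ∧ □p) requires ◇p ∧ □p at some successor in {a, f, i, j}.
    At a: ◇p ∧ □p is false.
    At f: ◇p ∧ □p is false.
    At i: ◇p ∧ □p is false.
    At j: ◇p ∧ □p is false.
  So ◇(◇p ∧ □p) is false at d.
Satisfying worlds: {b, j}

b, j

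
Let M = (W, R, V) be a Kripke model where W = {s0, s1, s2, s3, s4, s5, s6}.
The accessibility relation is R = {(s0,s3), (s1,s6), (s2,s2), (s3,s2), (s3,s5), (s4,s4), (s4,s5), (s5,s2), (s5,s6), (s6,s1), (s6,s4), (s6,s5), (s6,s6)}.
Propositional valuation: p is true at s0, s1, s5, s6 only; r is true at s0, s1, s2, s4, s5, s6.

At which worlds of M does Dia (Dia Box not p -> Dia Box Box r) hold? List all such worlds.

s0, s1, s2, s3, s4, s5, s6

Recall that Box ψ holds at a world iff ψ holds at every accessible world, and Dia ψ holds iff ψ holds at some accessible world.
Let φ = Dia (Dia Box not p -> Dia Box Box r). Evaluate φ at each world:
  s0 (successors {s3}): φ is true.
  s1 (successors {s6}): φ is true.
  s2 (successors {s2}): φ is true.
  s3 (successors {s2, s5}): φ is true.
  s4 (successors {s4, s5}): φ is true.
  s5 (successors {s2, s6}): φ is true.
  s6 (successors {s1, s4, s5, s6}): φ is true.
For instance, at s1:
  At s1: Dia (Dia Box not p -> Dia Box Box r) requires Dia Box not p -> Dia Box Box r at some successor in {s6}.
    Dia Box not p -> Dia Box Box r holds at s6, so Dia (Dia Box not p -> Dia Box Box r) is true at s1.
      At s6: Dia Box not p is false, Dia Box Box r is true, so Dia Box not p -> Dia Box Box r is true.
Satisfying worlds: {s0, s1, s2, s3, s4, s5, s6}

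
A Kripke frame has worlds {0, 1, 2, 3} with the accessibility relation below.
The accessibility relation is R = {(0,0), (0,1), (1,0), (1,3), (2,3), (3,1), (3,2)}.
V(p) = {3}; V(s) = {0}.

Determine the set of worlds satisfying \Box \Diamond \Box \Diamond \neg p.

0, 1, 2

Recall that \Box ψ holds at a world iff ψ holds at every accessible world, and \Diamond ψ holds iff ψ holds at some accessible world.
Let φ = \Box \Diamond \Box \Diamond \neg p. Evaluate φ at each world:
  0 (successors {0, 1}): φ is true.
  1 (successors {0, 3}): φ is true.
  2 (successors {3}): φ is true.
  3 (successors {1, 2}): φ is false.
For instance, at 3:
  At 3: \Box \Diamond \Box \Diamond \neg p requires \Diamond \Box \Diamond \neg p at every successor {1, 2}.
    \Diamond \Box \Diamond \neg p fails at 2, so \Box \Diamond \Box \Diamond \neg p is false at 3.
      At 2: \Diamond \Box \Diamond \neg p requires \Box \Diamond \neg p at some successor in {3}.
        At 3: \Box \Diamond \neg p is false.
      So \Diamond \Box \Diamond \neg p is false at 2.
Satisfying worlds: {0, 1, 2}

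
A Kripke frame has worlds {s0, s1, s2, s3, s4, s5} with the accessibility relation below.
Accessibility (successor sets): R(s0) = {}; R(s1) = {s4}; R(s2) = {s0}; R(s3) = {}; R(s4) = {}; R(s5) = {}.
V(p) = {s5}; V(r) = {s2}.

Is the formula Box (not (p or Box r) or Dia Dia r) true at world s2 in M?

Recall that Box ψ holds at a world iff ψ holds at every accessible world, and Dia ψ holds iff ψ holds at some accessible world.
At s2: Box (not (p or Box r) or Dia Dia r) requires not (p or Box r) or Dia Dia r at every successor {s0}.
  not (p or Box r) or Dia Dia r fails at s0, so Box (not (p or Box r) or Dia Dia r) is false at s2.
    At s0: not (p or Box r) is false, Dia Dia r is false, so not (p or Box r) or Dia Dia r is false.
      At s0: p or Box r is true, so not (p or Box r) is false.
      At s0: no accessible worlds, so Dia Dia r is false.

No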